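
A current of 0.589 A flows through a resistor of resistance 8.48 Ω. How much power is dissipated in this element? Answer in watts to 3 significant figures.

Current and resistance are given, so P = I²R is the direct form.
P = (0.5890 A)² × 8.48 Ω = 2.942 W

2.94 W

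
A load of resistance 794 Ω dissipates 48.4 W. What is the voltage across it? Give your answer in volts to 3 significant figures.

196 V

From P = V I = I²R = V²/R, with the two given quantities we get V = √(P R).
V = √(48.4 × 794) = 196.0 V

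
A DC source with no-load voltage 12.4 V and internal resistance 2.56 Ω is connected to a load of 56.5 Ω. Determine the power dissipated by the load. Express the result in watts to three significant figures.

Load and internal resistance form a series loop — compute the loop current, then the load power via I²R.
I = ε / (r + R) = 12.4 / (2.56 + 56.5) = 0.2100 A
P_load = I² R = (0.2100)² × 56.5 = 2.491 W

2.49 W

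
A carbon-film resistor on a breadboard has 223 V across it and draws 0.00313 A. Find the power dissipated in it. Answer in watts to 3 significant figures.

Since both terminal voltage and current are stated, P = V I gives the power in one step.
P = 223 V × 0.003130 A = 0.6980 W

0.698 W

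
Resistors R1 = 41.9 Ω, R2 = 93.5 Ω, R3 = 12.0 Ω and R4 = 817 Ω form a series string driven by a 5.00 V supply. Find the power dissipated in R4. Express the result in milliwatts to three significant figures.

22.0 mW

In a series string the same current flows through every resistor — find that current, then P = I²R for the one we want.
R_total = 41.9 + 93.5 + 12.0 + 817 = 964.4 Ω
I = V / R_total = 5.00 / 964.4 = 0.005185 A
P_R4 = I² × R4 = (0.005185)² × 817 = 0.02196 W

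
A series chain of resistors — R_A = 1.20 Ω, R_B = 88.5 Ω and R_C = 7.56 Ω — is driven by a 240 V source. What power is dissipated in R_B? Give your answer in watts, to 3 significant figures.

In a series string the same current flows through every resistor — find that current, then P = I²R for the one we want.
R_total = 1.20 + 88.5 + 7.56 = 97.26 Ω
I = V / R_total = 240 / 97.26 = 2.468 A
P_R_B = I² × R_B = (2.468)² × 88.5 = 538.9 W

539 W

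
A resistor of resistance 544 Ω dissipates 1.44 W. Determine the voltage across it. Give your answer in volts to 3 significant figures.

The two known quantities fix the third via V = √(P R).
V = √(1.44 × 544) = 27.99 V

28.0 V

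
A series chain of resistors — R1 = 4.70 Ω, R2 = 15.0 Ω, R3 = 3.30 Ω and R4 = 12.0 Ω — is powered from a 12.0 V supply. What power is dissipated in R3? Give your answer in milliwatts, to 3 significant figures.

388 mW

Series elements share the same current, so find I first, then use P = I²R.
R_total = 4.70 + 15.0 + 3.30 + 12.0 = 35.00 Ω
I = V / R_total = 12.0 / 35.00 = 0.3429 A
P_R3 = I² × R3 = (0.3429)² × 3.30 = 0.3879 W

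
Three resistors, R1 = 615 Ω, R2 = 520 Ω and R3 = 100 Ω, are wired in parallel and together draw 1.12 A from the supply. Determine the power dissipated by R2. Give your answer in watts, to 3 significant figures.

The branches share the same voltage, but only the total current is given — find V from the equivalent resistance first.
1/R_eq = 1/615 + 1/520 + 1/100 ⇒ R_eq = 73.81 Ω
V = I_total × R_eq = 1.120 × 73.81 = 82.66 V
P_R2 = V² / R2 = (82.66)² / 520 = 13.14 W

13.1 W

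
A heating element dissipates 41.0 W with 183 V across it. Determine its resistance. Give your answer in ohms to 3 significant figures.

The two known quantities fix the third via R = V² / P.
R = (183)² / 41.0 = 816.8 Ω

817 Ω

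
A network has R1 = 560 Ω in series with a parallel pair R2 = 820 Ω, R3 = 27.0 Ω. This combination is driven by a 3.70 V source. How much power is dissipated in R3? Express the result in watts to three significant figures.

Reduce the parallel pair to R_p first; the network is then a simple series string.
R_p = (820×27.0)/(820+27.0) = 26.14 Ω
R_total = 560 + 26.14 = 586.1 Ω
I = V / R_total = 3.70 / 586.1 = 0.006312 A
Voltage across the parallel pair: V_p = I × R_p = 0.006312 × 26.14 = 0.1650 V
With V_p across R3, its power is V_p²/R3.
P_R3 = (0.1650)² / 27.0 = 0.001008 W

0.00101 W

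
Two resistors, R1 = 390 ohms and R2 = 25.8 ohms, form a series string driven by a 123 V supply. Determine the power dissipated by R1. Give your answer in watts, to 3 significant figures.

34.1 W

Since the resistors are in series they all carry the loop current I = V/R_total; the power in any one is I²R.
R_total = 390 + 25.8 = 415.8 Ω
I = V / R_total = 123 / 415.8 = 0.2958 A
P_R1 = I² × R1 = (0.2958)² × 390 = 34.13 W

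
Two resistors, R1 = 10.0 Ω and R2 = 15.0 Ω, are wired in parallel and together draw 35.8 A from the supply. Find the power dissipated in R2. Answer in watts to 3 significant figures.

Only the total current is stated, so first find the parallel equivalent to get the voltage across the combination.
1/R_eq = 1/10.0 + 1/15.0 ⇒ R_eq = 6.000 Ω
V = I_total × R_eq = 35.80 × 6.000 = 214.8 V
P_R2 = V² / R2 = (214.8)² / 15.0 = 3076 W

3080 W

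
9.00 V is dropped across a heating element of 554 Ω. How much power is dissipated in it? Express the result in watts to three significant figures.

Voltage and resistance are given, so P = V²/R is the one-step route.
P = (9.00 V)² / 554 Ω = 0.1462 W

0.146 W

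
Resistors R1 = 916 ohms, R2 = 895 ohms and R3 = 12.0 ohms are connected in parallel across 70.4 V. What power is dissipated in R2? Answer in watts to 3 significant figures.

5.54 W

The supply voltage appears across each parallel branch — just use P = V²/R2.
P_R2 = V² / R2 = (70.4)² / 895 Ω = 5.538 W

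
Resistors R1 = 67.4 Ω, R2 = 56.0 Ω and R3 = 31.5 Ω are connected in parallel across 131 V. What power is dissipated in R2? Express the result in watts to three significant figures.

306 W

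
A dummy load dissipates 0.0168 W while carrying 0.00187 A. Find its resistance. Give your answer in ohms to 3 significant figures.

4800 Ω

The two known quantities fix the third via R = P / I².
R = 0.0168 / (0.001870)² = 4804 Ω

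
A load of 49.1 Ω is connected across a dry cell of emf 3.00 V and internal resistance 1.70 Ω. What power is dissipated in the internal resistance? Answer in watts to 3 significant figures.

0.00593 W

The source's internal resistance is just another series element carrying I; its dissipation is I²r.
I = ε / (r + R) = 3.00 / (1.70 + 49.1) = 0.05906 A
P_int = I² r = (0.05906)² × 1.70 = 0.005929 W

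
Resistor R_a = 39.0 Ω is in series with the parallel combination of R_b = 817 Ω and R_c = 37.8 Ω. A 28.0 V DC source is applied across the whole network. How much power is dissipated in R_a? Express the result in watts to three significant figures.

First combine the parallel branches into one equivalent R_p, then R_a + R_p is a series pair.
R_p = (817×37.8)/(817+37.8) = 36.13 Ω
R_total = 39.0 + 36.13 = 75.13 Ω
I = V / R_total = 28.0 / 75.13 = 0.3727 A
All the current flows through R_a; use P = I²R.
P_R_a = (0.3727)² × 39.0 = 5.417 W

5.42 W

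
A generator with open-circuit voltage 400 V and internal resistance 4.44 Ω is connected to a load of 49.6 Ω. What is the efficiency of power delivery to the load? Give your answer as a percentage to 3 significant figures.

The source delivers εI, of which I²R reaches the load and I²r is lost; since I is common, η = R/(R+r).
η = R / (R + r) = 49.6 / (49.6 + 4.44) = 0.9178

91.8 %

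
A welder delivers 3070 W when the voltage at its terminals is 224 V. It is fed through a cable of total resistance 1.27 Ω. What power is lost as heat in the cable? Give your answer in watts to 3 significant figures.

239 W

Line loss is just I²R for the cable — we know both I and R_line directly.
I = P / V = 3070 / 224 = 13.71 A through the cable.
P_line = I² R_line = (13.71)² × 1.27 = 238.6 W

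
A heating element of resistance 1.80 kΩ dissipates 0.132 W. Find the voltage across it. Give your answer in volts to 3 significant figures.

Rearranging the power relation for the two known quantities gives V = √(P R).
V = √(0.132 × 1800) = 15.41 V

15.4 V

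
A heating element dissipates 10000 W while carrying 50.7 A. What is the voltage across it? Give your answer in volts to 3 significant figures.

197 V

Rearranging the power relation for the two known quantities gives V = P / I.
V = 10000 / 50.70 = 197.2 V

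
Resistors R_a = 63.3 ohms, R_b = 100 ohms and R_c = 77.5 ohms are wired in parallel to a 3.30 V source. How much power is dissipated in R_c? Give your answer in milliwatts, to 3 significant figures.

141 mW

Parallel branches share the same voltage; P = V²/R gives the branch power in one step.
P_R_c = V² / R_c = (3.30)² / 77.5 Ω = 0.1405 W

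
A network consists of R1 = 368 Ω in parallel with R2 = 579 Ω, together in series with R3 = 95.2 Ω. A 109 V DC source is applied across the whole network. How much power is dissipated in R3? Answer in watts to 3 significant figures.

Combine R1 and R2 into their parallel equivalent first, reducing the network to two series resistors.
R_p = (368×579)/(368+579) = 225.0 Ω
R_total = R_p + 95.2 = 225.0 + 95.2 = 320.2 Ω
I = V / R_total = 109 / 320.2 = 0.3404 A
All the supply current flows through R3; use P = I²R3.
P_R3 = (0.3404)² × 95.2 = 11.03 W

11.0 W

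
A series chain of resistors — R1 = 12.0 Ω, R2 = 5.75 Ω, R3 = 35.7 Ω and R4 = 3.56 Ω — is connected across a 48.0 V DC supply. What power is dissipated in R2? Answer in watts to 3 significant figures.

4.08 W

In a series string the same current flows through every resistor — find that current, then P = I²R for the one we want.
R_total = 12.0 + 5.75 + 35.7 + 3.56 = 57.01 Ω
I = V / R_total = 48.0 / 57.01 = 0.8420 A
P_R2 = I² × R2 = (0.8420)² × 5.75 = 4.076 W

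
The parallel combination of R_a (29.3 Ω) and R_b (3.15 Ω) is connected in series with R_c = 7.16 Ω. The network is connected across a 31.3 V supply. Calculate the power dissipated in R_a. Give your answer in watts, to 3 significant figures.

2.70 W

First find R_p for the parallel pair, then treat R_p + R_c as a series loop.
R_p = (29.3×3.15)/(29.3+3.15) = 2.844 Ω
R_total = R_p + 7.16 = 2.844 + 7.16 = 10.00 Ω
I = V / R_total = 31.3 / 10.00 = 3.129 A
Voltage across the parallel pair: V_p = I × R_p = 3.129 × 2.844 = 8.899 V
R_a has V_p across it, so P = V_p²/R_a.
P_R_a = (8.899)² / 29.3 = 2.703 W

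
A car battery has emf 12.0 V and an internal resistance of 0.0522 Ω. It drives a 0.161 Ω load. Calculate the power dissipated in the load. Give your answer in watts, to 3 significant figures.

The internal resistance and the load are in series, so the same I flows through both; get I from ε/(r+R), then I²R for the load.
I = ε / (r + R) = 12.0 / (0.0522 + 0.161) = 56.29 A
P_load = I² R = (56.29)² × 0.161 = 510.1 W

510 W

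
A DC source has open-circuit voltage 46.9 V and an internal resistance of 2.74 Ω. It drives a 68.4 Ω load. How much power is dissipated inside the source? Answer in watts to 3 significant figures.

The source's internal resistance is just another series element carrying I; its dissipation is I²r.
I = ε / (r + R) = 46.9 / (2.74 + 68.4) = 0.6593 A
P_int = I² r = (0.6593)² × 2.74 = 1.191 W

1.19 W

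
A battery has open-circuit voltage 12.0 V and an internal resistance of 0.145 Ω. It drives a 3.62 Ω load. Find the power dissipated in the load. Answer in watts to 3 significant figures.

36.8 W

With r and R in series, I = ε/(r+R); the load dissipates I²R.
I = ε / (r + R) = 12.0 / (0.145 + 3.62) = 3.187 A
P_load = I² R = (3.187)² × 3.62 = 36.77 W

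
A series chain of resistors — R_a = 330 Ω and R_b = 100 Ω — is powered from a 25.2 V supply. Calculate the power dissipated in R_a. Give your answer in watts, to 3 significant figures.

1.13 W

In a series string the same current flows through every resistor — find that current, then P = I²R for the one we want.
R_total = 330 + 100 = 430.0 Ω
I = V / R_total = 25.2 / 430.0 = 0.05860 A
P_R_a = I² × R_a = (0.05860)² × 330 = 1.133 W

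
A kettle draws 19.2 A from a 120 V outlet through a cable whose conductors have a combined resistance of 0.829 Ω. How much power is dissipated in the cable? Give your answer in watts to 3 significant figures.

Only the current and the line resistance are needed for the I²R loss.
The cable carries the full 19.2 A.
P_line = I² R_line = (19.20)² × 0.829 = 305.6 W

306 W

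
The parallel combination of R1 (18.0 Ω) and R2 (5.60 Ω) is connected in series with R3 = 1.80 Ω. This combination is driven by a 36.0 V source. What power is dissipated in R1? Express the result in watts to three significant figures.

35.6 W

Collapse the R1‖R2 pair into one equivalent R_p; then R_p and R3 form a series string.
R_p = (18.0×5.60)/(18.0+5.60) = 4.271 Ω
R_total = R_p + 1.80 = 4.271 + 1.80 = 6.071 Ω
I = V / R_total = 36.0 / 6.071 = 5.930 A
Voltage across the parallel pair: V_p = I × R_p = 5.930 × 4.271 = 25.33 V
R1 sits across V_p; its power is V_p²/R.
P_R1 = (25.33)² / 18.0 = 35.64 W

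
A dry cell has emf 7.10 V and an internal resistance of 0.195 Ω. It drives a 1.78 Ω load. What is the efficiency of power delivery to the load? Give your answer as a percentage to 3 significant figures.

90.1 %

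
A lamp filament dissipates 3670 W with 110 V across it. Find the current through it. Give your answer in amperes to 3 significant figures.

33.4 A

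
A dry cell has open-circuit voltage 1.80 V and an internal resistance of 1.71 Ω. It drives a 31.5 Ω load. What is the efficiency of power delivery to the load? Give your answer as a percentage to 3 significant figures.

Efficiency is P_load / P_total. With a series r and R sharing the same I, P = I²R for each, so η = R/(R+r).
η = R / (R + r) = 31.5 / (31.5 + 1.71) = 0.9485

94.9 %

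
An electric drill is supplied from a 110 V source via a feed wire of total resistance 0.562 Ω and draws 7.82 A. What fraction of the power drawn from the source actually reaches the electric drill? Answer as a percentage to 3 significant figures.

The feed wire carries the full 7.82 A.
P_line = I² R_line = (7.820)² × 0.562 = 34.37 W
P_source = V I = 110 × 7.820 = 860.2 W; P_load = 825.8 W
η = P_load / P_source = 825.8 / 860.2 = 0.9600

96.0 %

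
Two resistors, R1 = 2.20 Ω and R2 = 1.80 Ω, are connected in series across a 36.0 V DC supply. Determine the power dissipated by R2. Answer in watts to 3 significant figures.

146 W

Series elements share the same current, so find I first, then use P = I²R.
R_total = 2.20 + 1.80 = 4.000 Ω
I = V / R_total = 36.0 / 4.000 = 9.000 A
P_R2 = I² × R2 = (9.000)² × 1.80 = 145.8 W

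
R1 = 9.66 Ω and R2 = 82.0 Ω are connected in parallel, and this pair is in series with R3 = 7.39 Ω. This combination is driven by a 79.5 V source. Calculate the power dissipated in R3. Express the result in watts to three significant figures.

182 W

First find R_p for the parallel pair, then treat R_p + R3 as a series loop.
R_p = (9.66×82.0)/(9.66+82.0) = 8.642 Ω
R_total = R_p + 7.39 = 8.642 + 7.39 = 16.03 Ω
I = V / R_total = 79.5 / 16.03 = 4.959 A
All the supply current flows through R3; use P = I²R3.
P_R3 = (4.959)² × 7.39 = 181.7 W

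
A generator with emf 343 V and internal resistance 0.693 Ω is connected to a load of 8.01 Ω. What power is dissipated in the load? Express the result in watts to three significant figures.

12400 W

Find the circuit current first, then P = I²R for the load (series elements share I).
I = ε / (r + R) = 343 / (0.693 + 8.01) = 39.41 A
P_load = I² R = (39.41)² × 8.01 = 12440 W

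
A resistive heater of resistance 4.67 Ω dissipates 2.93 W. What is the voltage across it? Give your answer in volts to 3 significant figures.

The two known quantities fix the third via V = √(P R).
V = √(2.93 × 4.67) = 3.699 V

3.70 V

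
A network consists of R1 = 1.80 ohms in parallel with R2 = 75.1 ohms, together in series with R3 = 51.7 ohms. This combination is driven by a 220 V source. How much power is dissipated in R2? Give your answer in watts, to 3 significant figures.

0.697 W

First find R_p for the parallel pair, then treat R_p + R3 as a series loop.
R_p = (1.80×75.1)/(1.80+75.1) = 1.758 Ω
R_total = R_p + 51.7 = 1.758 + 51.7 = 53.46 Ω
I = V / R_total = 220 / 53.46 = 4.115 A
Voltage across the parallel pair: V_p = I × R_p = 4.115 × 1.758 = 7.234 V
R2 sits across V_p; its power is V_p²/R.
P_R2 = (7.234)² / 75.1 = 0.6969 W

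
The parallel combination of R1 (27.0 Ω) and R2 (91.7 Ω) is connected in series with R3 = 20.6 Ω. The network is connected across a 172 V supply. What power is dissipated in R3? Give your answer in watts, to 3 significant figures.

355 W

Collapse the R1‖R2 pair into one equivalent R_p; then R_p and R3 form a series string.
R_p = (27.0×91.7)/(27.0+91.7) = 20.86 Ω
R_total = R_p + 20.6 = 20.86 + 20.6 = 41.46 Ω
I = V / R_total = 172 / 41.46 = 4.149 A
All the supply current flows through R3; use P = I²R3.
P_R3 = (4.149)² × 20.6 = 354.6 W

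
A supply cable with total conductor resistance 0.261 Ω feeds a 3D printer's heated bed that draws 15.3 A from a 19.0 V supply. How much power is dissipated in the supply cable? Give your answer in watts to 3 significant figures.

Line loss is just I²R for the cable — we know both I and R_line directly.
The supply cable carries the full 15.3 A.
P_line = I² R_line = (15.30)² × 0.261 = 61.10 W

61.1 W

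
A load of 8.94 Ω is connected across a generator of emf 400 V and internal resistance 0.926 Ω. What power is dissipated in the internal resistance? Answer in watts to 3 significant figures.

The internal resistance carries the same current as the load; P_int = I²r.
I = ε / (r + R) = 400 / (0.926 + 8.94) = 40.54 A
P_int = I² r = (40.54)² × 0.926 = 1522 W

1520 W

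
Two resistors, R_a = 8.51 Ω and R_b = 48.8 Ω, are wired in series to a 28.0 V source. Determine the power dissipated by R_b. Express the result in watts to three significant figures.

Every series element carries the same I. Get I from the total resistance, then P = I² × R_b.
R_total = 8.51 + 48.8 = 57.31 Ω
I = V / R_total = 28.0 / 57.31 = 0.4886 A
P_R_b = I² × R_b = (0.4886)² × 48.8 = 11.65 W

11.6 W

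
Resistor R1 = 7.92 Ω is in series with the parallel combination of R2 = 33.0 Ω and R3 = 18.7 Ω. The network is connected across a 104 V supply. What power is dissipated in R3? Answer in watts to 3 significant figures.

Reduce the parallel pair to R_p first; the network is then a simple series string.
R_p = (33.0×18.7)/(33.0+18.7) = 11.94 Ω
R_total = 7.92 + 11.94 = 19.86 Ω
I = V / R_total = 104 / 19.86 = 5.238 A
Voltage across the parallel pair: V_p = I × R_p = 5.238 × 11.94 = 62.52 V
With V_p across R3, its power is V_p²/R3.
P_R3 = (62.52)² / 18.7 = 209.0 W

209 W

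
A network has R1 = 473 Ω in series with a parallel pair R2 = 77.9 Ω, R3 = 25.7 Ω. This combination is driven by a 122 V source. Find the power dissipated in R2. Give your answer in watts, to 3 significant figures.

Replace R2 and R3 with their parallel equivalent so the circuit becomes R1 in series with R_p.
R_p = (77.9×25.7)/(77.9+25.7) = 19.32 Ω
R_total = 473 + 19.32 = 492.3 Ω
I = V / R_total = 122 / 492.3 = 0.2478 A
Voltage across the parallel pair: V_p = I × R_p = 0.2478 × 19.32 = 4.789 V
R2 is across V_p, so use P = V²/R for that branch.
P_R2 = (4.789)² / 77.9 = 0.2944 W

0.294 W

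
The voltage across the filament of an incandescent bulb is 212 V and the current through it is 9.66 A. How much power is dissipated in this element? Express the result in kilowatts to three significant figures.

2.05 kW

Since both terminal voltage and current are stated, P = V I gives the power in one step.
P = 212 V × 9.660 A = 2048 W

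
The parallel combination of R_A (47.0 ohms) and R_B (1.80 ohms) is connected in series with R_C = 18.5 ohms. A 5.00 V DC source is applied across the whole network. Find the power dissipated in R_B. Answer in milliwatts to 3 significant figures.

Reduce the parallel combination to a single R_p; the circuit then becomes R_p in series with the remaining resistor.
R_p = (47.0×1.80)/(47.0+1.80) = 1.734 Ω
R_total = R_p + 18.5 = 1.734 + 18.5 = 20.23 Ω
I = V / R_total = 5.00 / 20.23 = 0.2471 A
Voltage across the parallel pair: V_p = I × R_p = 0.2471 × 1.734 = 0.4284 V
Use P = V²/R for R_B with V = V_p.
P_R_B = (0.4284)² / 1.80 = 0.1020 W

102 mW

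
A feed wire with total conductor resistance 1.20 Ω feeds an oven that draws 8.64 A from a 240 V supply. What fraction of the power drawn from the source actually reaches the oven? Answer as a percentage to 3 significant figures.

The feed wire carries the full 8.64 A.
P_line = I² R_line = (8.640)² × 1.20 = 89.58 W
P_source = V I = 240 × 8.640 = 2074 W; P_load = 1984 W
η = P_load / P_source = 1984 / 2074 = 0.9568

95.7 %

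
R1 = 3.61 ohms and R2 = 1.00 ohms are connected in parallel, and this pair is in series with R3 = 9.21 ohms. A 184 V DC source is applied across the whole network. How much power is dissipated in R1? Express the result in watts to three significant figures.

First find R_p for the parallel pair, then treat R_p + R3 as a series loop.
R_p = (3.61×1.00)/(3.61+1.00) = 0.7831 Ω
R_total = R_p + 9.21 = 0.7831 + 9.21 = 9.993 Ω
I = V / R_total = 184 / 9.993 = 18.41 A
Voltage across the parallel pair: V_p = I × R_p = 18.41 × 0.7831 = 14.42 V
R1 sits across V_p; its power is V_p²/R.
P_R1 = (14.42)² / 3.61 = 57.59 W

57.6 W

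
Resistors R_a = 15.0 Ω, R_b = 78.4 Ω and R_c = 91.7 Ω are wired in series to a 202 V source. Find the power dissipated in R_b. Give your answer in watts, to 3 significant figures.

93.4 W

Every series element carries the same I. Get I from the total resistance, then P = I² × R_b.
R_total = 15.0 + 78.4 + 91.7 = 185.1 Ω
I = V / R_total = 202 / 185.1 = 1.091 A
P_R_b = I² × R_b = (1.091)² × 78.4 = 93.37 W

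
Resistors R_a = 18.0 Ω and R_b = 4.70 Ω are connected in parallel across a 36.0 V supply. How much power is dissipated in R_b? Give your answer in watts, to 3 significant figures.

Parallel branches share the same voltage; P = V²/R gives the branch power in one step.
P_R_b = V² / R_b = (36.0)² / 4.70 Ω = 275.7 W

276 W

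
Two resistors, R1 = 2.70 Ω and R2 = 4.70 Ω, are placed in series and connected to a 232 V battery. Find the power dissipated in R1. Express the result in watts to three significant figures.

The current is common to all series resistors; compute it, then apply P = I²R for the target.
R_total = 2.70 + 4.70 = 7.400 Ω
I = V / R_total = 232 / 7.400 = 31.35 A
P_R1 = I² × R1 = (31.35)² × 2.70 = 2654 W

2650 W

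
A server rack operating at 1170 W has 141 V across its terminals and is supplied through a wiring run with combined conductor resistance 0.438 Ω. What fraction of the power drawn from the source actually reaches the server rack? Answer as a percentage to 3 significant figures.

I = P / V = 1170 / 141 = 8.298 A through the wiring run.
P_line = I² R_line = (8.298)² × 0.438 = 30.16 W
P_source = P_load + P_line = 1170 + 30.16 = 1200 W
η = P_load / P_source = 1170 / 1200 = 0.9749

97.5 %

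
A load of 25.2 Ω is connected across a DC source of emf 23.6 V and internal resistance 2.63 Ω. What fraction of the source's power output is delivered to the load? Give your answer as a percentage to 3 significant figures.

90.5 %

η = P_load/(P_load+P_int) = I²R/(I²R+I²r) = R/(R+r) — the I² cancels for series elements.
η = R / (R + r) = 25.2 / (25.2 + 2.63) = 0.9055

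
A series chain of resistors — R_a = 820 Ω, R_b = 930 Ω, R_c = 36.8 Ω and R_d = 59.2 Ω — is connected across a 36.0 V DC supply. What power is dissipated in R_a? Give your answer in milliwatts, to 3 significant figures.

312 mW

The current is common to all series resistors; compute it, then apply P = I²R for the target.
R_total = 820 + 930 + 36.8 + 59.2 = 1846 Ω
I = V / R_total = 36.0 / 1846 = 0.01950 A
P_R_a = I² × R_a = (0.01950)² × 820 = 0.3119 W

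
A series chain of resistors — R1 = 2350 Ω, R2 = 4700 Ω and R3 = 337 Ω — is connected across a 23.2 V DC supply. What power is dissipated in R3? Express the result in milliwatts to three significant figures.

3.32 mW

In a series string the same current flows through every resistor — find that current, then P = I²R for the one we want.
R_total = 2350 + 4700 + 337 = 7387 Ω
I = V / R_total = 23.2 / 7387 = 0.003141 A
P_R3 = I² × R3 = (0.003141)² × 337 = 0.003324 W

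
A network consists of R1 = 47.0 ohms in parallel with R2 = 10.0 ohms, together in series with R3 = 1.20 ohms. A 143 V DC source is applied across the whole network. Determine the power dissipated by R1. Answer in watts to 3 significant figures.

332 W

Combine R1 and R2 into their parallel equivalent first, reducing the network to two series resistors.
R_p = (47.0×10.0)/(47.0+10.0) = 8.246 Ω
R_total = R_p + 1.20 = 8.246 + 1.20 = 9.446 Ω
I = V / R_total = 143 / 9.446 = 15.14 A
Voltage across the parallel pair: V_p = I × R_p = 15.14 × 8.246 = 124.8 V
R1 sits across V_p; its power is V_p²/R.
P_R1 = (124.8)² / 47.0 = 331.6 W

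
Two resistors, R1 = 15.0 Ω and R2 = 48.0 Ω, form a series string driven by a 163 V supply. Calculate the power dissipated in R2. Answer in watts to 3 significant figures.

The current is common to all series resistors; compute it, then apply P = I²R for the target.
R_total = 15.0 + 48.0 = 63.00 Ω
I = V / R_total = 163 / 63.00 = 2.587 A
P_R2 = I² × R2 = (2.587)² × 48.0 = 321.3 W

321 W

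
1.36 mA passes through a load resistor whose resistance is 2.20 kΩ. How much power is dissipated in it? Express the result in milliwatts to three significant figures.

With I and R stated, P = I²R applies in one step.
P = (0.001360 A)² × 2200 Ω = 0.004069 W

4.07 mW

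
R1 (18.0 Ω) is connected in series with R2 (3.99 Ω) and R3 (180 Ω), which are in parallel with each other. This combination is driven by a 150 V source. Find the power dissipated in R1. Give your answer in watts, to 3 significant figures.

Reduce the parallel pair to R_p first; the network is then a simple series string.
R_p = (3.99×180)/(3.99+180) = 3.903 Ω
R_total = 18.0 + 3.903 = 21.90 Ω
I = V / R_total = 150 / 21.90 = 6.848 A
The full supply current passes through R1: P = I²R.
P_R1 = (6.848)² × 18.0 = 844.2 W

844 W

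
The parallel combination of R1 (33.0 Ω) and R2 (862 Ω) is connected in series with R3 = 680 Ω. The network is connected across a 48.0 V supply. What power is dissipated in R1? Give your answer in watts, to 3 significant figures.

0.139 W

Reduce the parallel combination to a single R_p; the circuit then becomes R_p in series with the remaining resistor.
R_p = (33.0×862)/(33.0+862) = 31.78 Ω
R_total = R_p + 680 = 31.78 + 680 = 711.8 Ω
I = V / R_total = 48.0 / 711.8 = 0.06744 A
Voltage across the parallel pair: V_p = I × R_p = 0.06744 × 31.78 = 2.143 V
Use P = V²/R for R1 with V = V_p.
P_R1 = (2.143)² / 33.0 = 0.1392 W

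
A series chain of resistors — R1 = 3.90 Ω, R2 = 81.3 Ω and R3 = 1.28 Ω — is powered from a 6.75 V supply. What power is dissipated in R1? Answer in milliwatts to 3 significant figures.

23.8 mW

The current is common to all series resistors; compute it, then apply P = I²R for the target.
R_total = 3.90 + 81.3 + 1.28 = 86.48 Ω
I = V / R_total = 6.75 / 86.48 = 0.07805 A
P_R1 = I² × R1 = (0.07805)² × 3.90 = 0.02376 W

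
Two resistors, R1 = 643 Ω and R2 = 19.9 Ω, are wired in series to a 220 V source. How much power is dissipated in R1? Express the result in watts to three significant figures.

Series elements share the same current, so find I first, then use P = I²R.
R_total = 643 + 19.9 = 662.9 Ω
I = V / R_total = 220 / 662.9 = 0.3319 A
P_R1 = I² × R1 = (0.3319)² × 643 = 70.82 W

70.8 W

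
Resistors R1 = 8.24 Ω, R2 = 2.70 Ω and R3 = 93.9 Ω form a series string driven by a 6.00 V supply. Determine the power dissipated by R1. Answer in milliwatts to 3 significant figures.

In a series string the same current flows through every resistor — find that current, then P = I²R for the one we want.
R_total = 8.24 + 2.70 + 93.9 = 104.8 Ω
I = V / R_total = 6.00 / 104.8 = 0.05723 A
P_R1 = I² × R1 = (0.05723)² × 8.24 = 0.02699 W

27.0 mW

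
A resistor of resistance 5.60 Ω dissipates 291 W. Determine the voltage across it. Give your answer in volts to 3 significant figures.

40.4 V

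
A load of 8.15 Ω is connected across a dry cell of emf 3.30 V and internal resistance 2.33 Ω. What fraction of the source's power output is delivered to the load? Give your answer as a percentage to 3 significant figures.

The source delivers εI, of which I²R reaches the load and I²r is lost; since I is common, η = R/(R+r).
η = R / (R + r) = 8.15 / (8.15 + 2.33) = 0.7777

77.8 %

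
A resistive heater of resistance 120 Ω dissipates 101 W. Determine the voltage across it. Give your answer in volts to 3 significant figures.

110 V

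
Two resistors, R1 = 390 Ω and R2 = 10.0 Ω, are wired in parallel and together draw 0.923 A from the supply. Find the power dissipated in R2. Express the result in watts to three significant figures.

8.10 W

Only the total current is stated, so first find the parallel equivalent to get the voltage across the combination.
1/R_eq = 1/390 + 1/10.0 ⇒ R_eq = 9.750 Ω
V = I_total × R_eq = 0.9230 × 9.750 = 8.999 V
P_R2 = V² / R2 = (8.999)² / 10.0 = 8.099 W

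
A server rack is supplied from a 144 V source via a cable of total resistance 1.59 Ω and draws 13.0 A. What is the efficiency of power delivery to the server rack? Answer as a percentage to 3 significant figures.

85.6 %

The cable carries the full 13.0 A.
P_line = I² R_line = (13.00)² × 1.59 = 268.7 W
P_source = V I = 144 × 13.00 = 1872 W; P_load = 1603 W
η = P_load / P_source = 1603 / 1872 = 0.8565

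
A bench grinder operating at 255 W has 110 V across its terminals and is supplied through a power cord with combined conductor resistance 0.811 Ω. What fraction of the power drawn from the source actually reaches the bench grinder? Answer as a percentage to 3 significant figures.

98.3 %

I = P / V = 255 / 110 = 2.318 A through the power cord.
P_line = I² R_line = (2.318)² × 0.811 = 4.358 W
P_source = P_load + P_line = 255.0 + 4.358 = 259.4 W
η = P_load / P_source = 255.0 / 259.4 = 0.9832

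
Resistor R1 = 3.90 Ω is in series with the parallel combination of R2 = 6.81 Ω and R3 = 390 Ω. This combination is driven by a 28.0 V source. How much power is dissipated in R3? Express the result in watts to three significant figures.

Replace R2 and R3 with their parallel equivalent so the circuit becomes R1 in series with R_p.
R_p = (6.81×390)/(6.81+390) = 6.693 Ω
R_total = 3.90 + 6.693 = 10.59 Ω
I = V / R_total = 28.0 / 10.59 = 2.643 A
Voltage across the parallel pair: V_p = I × R_p = 2.643 × 6.693 = 17.69 V
With V_p across R3, its power is V_p²/R3.
P_R3 = (17.69)² / 390 = 0.8025 W

0.803 W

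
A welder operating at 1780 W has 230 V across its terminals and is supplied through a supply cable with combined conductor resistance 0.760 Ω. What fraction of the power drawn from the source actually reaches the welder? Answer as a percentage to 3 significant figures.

I = P / V = 1780 / 230 = 7.739 A through the supply cable.
P_line = I² R_line = (7.739)² × 0.760 = 45.52 W
P_source = P_load + P_line = 1780 + 45.52 = 1826 W
η = P_load / P_source = 1780 / 1826 = 0.9751

97.5 %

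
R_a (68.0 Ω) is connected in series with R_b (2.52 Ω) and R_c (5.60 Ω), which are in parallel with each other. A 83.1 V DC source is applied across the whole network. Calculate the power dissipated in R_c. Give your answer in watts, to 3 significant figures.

0.766 W

Replace R_b and R_c with their parallel equivalent so the circuit becomes R_a in series with R_p.
R_p = (2.52×5.60)/(2.52+5.60) = 1.738 Ω
R_total = 68.0 + 1.738 = 69.74 Ω
I = V / R_total = 83.1 / 69.74 = 1.192 A
Voltage across the parallel pair: V_p = I × R_p = 1.192 × 1.738 = 2.071 V
R_c is across V_p, so use P = V²/R for that branch.
P_R_c = (2.071)² / 5.60 = 0.7658 W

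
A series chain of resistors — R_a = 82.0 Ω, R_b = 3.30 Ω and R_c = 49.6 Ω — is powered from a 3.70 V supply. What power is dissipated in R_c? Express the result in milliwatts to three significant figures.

37.3 mW

Every series element carries the same I. Get I from the total resistance, then P = I² × R_c.
R_total = 82.0 + 3.30 + 49.6 = 134.9 Ω
I = V / R_total = 3.70 / 134.9 = 0.02743 A
P_R_c = I² × R_c = (0.02743)² × 49.6 = 0.03731 W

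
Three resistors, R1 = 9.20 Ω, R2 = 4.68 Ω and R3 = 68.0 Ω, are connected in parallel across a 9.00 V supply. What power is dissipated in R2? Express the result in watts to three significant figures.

17.3 W

Every branch has 9.00 V across it, so for R2 the power is simply V²/R.
P_R2 = V² / R2 = (9.00)² / 4.68 Ω = 17.31 W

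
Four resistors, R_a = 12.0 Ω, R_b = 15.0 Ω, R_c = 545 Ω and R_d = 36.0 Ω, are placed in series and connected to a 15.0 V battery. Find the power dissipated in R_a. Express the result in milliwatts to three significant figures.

7.30 mW

The current is common to all series resistors; compute it, then apply P = I²R for the target.
R_total = 12.0 + 15.0 + 545 + 36.0 = 608.0 Ω
I = V / R_total = 15.0 / 608.0 = 0.02467 A
P_R_a = I² × R_a = (0.02467)² × 12.0 = 0.007304 W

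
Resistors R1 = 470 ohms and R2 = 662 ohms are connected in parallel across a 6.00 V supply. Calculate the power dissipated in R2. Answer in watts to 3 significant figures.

0.0544 W

Parallel branches share the same voltage; P = V²/R gives the branch power in one step.
P_R2 = V² / R2 = (6.00)² / 662 Ω = 0.05438 W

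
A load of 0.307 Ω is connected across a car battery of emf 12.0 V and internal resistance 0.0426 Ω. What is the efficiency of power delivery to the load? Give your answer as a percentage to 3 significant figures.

87.8 %

Efficiency is P_load / P_total. With a series r and R sharing the same I, P = I²R for each, so η = R/(R+r).
η = R / (R + r) = 0.307 / (0.307 + 0.0426) = 0.8781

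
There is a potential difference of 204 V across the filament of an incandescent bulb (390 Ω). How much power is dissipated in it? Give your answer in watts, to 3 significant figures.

107 W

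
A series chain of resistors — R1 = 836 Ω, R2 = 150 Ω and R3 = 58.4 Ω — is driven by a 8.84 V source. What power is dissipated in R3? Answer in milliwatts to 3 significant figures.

Series elements share the same current, so find I first, then use P = I²R.
R_total = 836 + 150 + 58.4 = 1044 Ω
I = V / R_total = 8.84 / 1044 = 0.008464 A
P_R3 = I² × R3 = (0.008464)² × 58.4 = 0.004184 W

4.18 mW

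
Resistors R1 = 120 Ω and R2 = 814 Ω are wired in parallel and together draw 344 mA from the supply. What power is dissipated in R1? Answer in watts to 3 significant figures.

10.8 W

Parallel branches share V, not I — compute V via R_eq, then use V²/R for the target branch.
1/R_eq = 1/120 + 1/814 ⇒ R_eq = 104.6 Ω
V = I_total × R_eq = 0.3440 × 104.6 = 35.98 V
P_R1 = V² / R1 = (35.98)² / 120 = 10.79 W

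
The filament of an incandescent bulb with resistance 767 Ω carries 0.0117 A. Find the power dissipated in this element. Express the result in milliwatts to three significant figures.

105 mW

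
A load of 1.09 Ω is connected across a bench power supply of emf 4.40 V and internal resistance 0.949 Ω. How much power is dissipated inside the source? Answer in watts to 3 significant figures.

r is in series with the load, so it carries the full circuit current — the loss in it is I²r.
I = ε / (r + R) = 4.40 / (0.949 + 1.09) = 2.158 A
P_int = I² r = (2.158)² × 0.949 = 4.419 W

4.42 W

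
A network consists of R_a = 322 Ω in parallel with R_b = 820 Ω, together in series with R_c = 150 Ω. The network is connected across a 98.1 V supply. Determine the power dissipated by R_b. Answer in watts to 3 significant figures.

4.32 W

Reduce the parallel combination to a single R_p; the circuit then becomes R_p in series with the remaining resistor.
R_p = (322×820)/(322+820) = 231.2 Ω
R_total = R_p + 150 = 231.2 + 150 = 381.2 Ω
I = V / R_total = 98.1 / 381.2 = 0.2573 A
Voltage across the parallel pair: V_p = I × R_p = 0.2573 × 231.2 = 59.50 V
R_b sits across V_p; its power is V_p²/R.
P_R_b = (59.50)² / 820 = 4.317 W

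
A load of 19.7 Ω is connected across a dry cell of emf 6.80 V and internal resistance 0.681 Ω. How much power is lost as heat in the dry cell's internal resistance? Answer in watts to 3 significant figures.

The source's internal resistance is just another series element carrying I; its dissipation is I²r.
I = ε / (r + R) = 6.80 / (0.681 + 19.7) = 0.3336 A
P_int = I² r = (0.3336)² × 0.681 = 0.07581 W

0.0758 W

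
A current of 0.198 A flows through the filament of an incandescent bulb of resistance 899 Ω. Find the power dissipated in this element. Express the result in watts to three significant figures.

Knowing I and R, the power is just I²R — no need to find V first.
P = (0.1980 A)² × 899 Ω = 35.24 W

35.2 W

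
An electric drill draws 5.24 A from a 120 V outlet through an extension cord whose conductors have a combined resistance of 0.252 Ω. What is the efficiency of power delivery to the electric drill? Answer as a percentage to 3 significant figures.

The extension cord carries the full 5.24 A.
P_line = I² R_line = (5.240)² × 0.252 = 6.919 W
P_source = V I = 120 × 5.240 = 628.8 W; P_load = 621.9 W
η = P_load / P_source = 621.9 / 628.8 = 0.9890

98.9 %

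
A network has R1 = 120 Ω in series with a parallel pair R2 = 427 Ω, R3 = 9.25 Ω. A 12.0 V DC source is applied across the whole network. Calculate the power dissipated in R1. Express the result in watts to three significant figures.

First combine the parallel branches into one equivalent R_p, then R1 + R_p is a series pair.
R_p = (427×9.25)/(427+9.25) = 9.054 Ω
R_total = 120 + 9.054 = 129.1 Ω
I = V / R_total = 12.0 / 129.1 = 0.09298 A
R1 carries the full series current, so P = I²R.
P_R1 = (0.09298)² × 120 = 1.038 W

1.04 W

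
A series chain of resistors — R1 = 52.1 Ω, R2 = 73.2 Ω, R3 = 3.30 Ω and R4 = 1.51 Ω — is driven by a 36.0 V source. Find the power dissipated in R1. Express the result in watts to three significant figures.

Every series element carries the same I. Get I from the total resistance, then P = I² × R1.
R_total = 52.1 + 73.2 + 3.30 + 1.51 = 130.1 Ω
I = V / R_total = 36.0 / 130.1 = 0.2767 A
P_R1 = I² × R1 = (0.2767)² × 52.1 = 3.989 W

3.99 W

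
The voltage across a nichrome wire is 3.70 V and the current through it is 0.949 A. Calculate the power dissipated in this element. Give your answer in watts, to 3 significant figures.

Since both terminal voltage and current are stated, P = V I gives the power in one step.
P = 3.70 V × 0.9490 A = 3.511 W

3.51 W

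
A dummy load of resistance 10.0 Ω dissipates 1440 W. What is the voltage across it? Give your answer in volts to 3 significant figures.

From P = V I = I²R = V²/R, with the two given quantities we get V = √(P R).
V = √(1440 × 10.0) = 120.0 V

120 V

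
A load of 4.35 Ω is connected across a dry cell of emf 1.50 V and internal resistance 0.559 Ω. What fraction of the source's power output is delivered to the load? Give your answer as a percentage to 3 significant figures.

88.6 %

The source delivers εI, of which I²R reaches the load and I²r is lost; since I is common, η = R/(R+r).
η = R / (R + r) = 4.35 / (4.35 + 0.559) = 0.8861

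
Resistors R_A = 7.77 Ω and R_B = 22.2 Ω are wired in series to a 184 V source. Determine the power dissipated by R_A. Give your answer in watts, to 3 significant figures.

The current is common to all series resistors; compute it, then apply P = I²R for the target.
R_total = 7.77 + 22.2 = 29.97 Ω
I = V / R_total = 184 / 29.97 = 6.139 A
P_R_A = I² × R_A = (6.139)² × 7.77 = 292.9 W

293 W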